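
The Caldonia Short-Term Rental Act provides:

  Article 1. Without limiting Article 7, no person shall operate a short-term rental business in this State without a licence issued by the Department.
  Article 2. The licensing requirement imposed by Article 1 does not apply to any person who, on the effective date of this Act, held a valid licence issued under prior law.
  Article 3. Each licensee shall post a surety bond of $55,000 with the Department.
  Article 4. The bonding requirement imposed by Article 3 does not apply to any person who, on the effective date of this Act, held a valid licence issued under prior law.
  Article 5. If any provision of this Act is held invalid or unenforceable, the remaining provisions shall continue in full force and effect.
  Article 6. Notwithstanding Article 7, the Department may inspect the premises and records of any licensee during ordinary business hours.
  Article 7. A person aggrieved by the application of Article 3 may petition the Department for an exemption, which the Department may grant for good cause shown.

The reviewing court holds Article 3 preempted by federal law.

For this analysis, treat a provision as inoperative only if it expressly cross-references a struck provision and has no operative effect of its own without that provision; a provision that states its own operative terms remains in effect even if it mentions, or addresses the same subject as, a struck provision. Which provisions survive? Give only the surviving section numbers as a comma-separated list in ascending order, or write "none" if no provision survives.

1, 2, 5, 6

Article 3 is struck. Article 4 has no operative effect of its own apart from Article 3 and is therefore inoperative. Article 7 merely fixes the exemption procedure for Article 3; with Article 3 gone it has nothing to operate on and falls away. Although Article 6 refers to Article 7, its operative terms do not depend on Article 7, so it remains in effect. Although Article 1 refers to Article 7, its operative terms do not depend on Article 7, so it remains in effect. Under the severability clause in Article 5, the remaining provisions continue in force. Article 1, Article 2, Article 5, and Article 6 remain in effect.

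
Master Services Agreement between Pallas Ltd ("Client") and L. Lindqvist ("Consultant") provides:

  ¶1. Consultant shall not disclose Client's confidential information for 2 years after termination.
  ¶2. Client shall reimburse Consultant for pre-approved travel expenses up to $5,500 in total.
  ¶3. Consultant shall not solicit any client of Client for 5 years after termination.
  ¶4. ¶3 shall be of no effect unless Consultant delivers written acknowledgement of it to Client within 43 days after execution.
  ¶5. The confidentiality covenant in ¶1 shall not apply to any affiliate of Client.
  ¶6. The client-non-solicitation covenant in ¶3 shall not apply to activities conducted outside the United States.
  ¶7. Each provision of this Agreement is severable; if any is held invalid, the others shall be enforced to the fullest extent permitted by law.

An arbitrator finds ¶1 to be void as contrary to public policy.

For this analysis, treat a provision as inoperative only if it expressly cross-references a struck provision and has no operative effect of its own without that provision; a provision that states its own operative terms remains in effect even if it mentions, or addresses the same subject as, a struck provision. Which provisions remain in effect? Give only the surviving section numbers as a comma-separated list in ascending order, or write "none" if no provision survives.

2, 3, 4, 6, 7

¶1 is struck. ¶5 does nothing except set the carve-out from the confidentiality covenant by reference to ¶1; with ¶1 gone it has no independent effect and is inoperative. Under the severability clause in ¶7, the remaining provisions continue in force. That leaves ¶2, ¶3, ¶4, ¶6, and ¶7 in effect.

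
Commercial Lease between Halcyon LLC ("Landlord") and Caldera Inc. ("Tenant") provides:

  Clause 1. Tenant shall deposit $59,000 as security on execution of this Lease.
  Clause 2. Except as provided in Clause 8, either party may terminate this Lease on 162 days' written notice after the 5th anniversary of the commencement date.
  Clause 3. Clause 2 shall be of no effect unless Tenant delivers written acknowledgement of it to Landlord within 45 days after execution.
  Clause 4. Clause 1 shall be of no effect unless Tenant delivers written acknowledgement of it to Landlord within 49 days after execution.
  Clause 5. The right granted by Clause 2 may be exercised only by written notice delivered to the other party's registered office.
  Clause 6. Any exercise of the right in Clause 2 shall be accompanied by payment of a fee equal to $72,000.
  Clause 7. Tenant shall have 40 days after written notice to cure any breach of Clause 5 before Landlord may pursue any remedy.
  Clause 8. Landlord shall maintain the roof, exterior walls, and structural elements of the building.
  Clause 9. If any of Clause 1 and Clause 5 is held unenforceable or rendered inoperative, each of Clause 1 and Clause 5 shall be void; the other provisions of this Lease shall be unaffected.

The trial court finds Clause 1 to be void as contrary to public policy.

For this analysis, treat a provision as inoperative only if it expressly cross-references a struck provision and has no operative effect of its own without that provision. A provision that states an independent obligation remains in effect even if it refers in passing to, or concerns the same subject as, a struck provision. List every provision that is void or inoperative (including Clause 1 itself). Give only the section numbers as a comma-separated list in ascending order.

Clause 1 is struck. Clause 4 operates only by reference to Clause 1, so it falls with Clause 1. Clause 9 declares Clause 1 and Clause 5 mutually dependent; since one of them has fallen, all of them are of no effect. That brings down Clause 5 as well. Clause 7 in turn depends solely on a provision now struck and likewise falls. The remainder continues in force under Clause 9. Clause 2, Clause 3, Clause 6, Clause 8, and Clause 9 remain in effect.

1, 4, 5, 7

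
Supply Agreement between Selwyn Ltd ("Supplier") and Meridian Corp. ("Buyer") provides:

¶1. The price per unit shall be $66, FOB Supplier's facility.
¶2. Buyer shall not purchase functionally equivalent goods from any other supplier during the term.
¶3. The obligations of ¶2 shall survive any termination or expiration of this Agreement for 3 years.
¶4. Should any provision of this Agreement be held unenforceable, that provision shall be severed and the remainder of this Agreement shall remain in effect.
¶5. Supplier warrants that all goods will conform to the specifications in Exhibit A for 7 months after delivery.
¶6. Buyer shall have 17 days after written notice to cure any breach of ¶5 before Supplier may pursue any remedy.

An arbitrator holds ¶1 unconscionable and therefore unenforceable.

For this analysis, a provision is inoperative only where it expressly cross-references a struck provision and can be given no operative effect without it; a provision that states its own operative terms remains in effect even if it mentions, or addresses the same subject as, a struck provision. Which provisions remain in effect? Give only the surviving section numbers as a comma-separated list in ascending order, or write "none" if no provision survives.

¶1 is struck. Nothing else in the Agreement is defined by reference to ¶1. ¶4 is a severability clause and preserves every provision that can still be given independent effect. ¶2, ¶3, ¶4, ¶5, and ¶6 remain in effect.

2, 3, 4, 5, 6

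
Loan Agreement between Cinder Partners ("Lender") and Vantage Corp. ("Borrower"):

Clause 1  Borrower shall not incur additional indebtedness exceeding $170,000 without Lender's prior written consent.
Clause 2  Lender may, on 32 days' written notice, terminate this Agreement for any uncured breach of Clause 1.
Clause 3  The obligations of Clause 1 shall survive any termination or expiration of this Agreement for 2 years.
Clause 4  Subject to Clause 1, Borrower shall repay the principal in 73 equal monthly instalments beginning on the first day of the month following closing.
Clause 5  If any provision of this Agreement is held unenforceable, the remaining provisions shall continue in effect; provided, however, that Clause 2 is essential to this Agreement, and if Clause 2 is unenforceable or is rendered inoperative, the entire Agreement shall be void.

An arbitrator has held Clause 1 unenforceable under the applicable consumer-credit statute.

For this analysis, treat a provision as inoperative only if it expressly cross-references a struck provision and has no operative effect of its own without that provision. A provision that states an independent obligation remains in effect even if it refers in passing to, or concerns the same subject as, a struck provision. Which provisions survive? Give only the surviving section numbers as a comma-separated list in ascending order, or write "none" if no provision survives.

Clause 1 is struck. Clause 2 has no operative effect of its own apart from Clause 1 and is therefore inoperative. The only function of Clause 3 is the survival period for Clause 1, so it cannot stand once Clause 1 is removed. Clause 5 makes Clause 2 an essential term, and Clause 2 has been rendered inoperative by the cascade; under Clause 5, the entire Agreement is therefore void. No provision of the Agreement survives.

none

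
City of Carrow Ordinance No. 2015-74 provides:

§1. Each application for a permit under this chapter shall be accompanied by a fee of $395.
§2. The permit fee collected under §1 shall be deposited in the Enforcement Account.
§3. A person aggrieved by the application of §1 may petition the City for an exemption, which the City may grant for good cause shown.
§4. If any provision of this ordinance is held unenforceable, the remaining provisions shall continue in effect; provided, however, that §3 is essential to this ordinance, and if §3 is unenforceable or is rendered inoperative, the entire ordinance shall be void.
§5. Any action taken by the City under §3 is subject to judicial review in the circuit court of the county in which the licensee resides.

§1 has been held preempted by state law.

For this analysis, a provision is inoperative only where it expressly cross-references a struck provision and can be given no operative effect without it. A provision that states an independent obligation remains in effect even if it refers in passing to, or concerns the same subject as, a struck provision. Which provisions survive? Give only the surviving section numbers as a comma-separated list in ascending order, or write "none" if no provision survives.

§1 is struck. §2 has no operative effect of its own apart from §1 and is therefore inoperative. §3 merely fixes the exemption procedure for §1; with §1 gone it has nothing to operate on and falls away. §5 has no operative effect of its own apart from §3 and is therefore inoperative. §4 makes §3 an essential term, and §3 has been rendered inoperative by the cascade; under §4, the entire ordinance is therefore void. No provision of the ordinance survives.

none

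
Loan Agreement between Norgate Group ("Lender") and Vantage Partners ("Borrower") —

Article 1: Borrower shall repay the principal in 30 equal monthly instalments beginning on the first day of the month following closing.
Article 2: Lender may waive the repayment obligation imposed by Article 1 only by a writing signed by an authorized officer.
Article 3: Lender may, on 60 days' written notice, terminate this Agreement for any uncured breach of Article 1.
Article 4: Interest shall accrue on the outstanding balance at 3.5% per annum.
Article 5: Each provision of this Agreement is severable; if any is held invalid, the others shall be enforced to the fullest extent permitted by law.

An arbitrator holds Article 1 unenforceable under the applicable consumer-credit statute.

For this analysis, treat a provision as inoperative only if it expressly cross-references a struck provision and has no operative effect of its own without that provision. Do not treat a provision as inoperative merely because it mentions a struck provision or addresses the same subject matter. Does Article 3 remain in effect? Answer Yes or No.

No

Article 1 is struck. Article 2 merely fixes the waiver condition for Article 1; with Article 1 gone it has nothing to operate on and falls away. Article 3 merely fixes the termination right for breach of Article 1; with Article 1 gone it has nothing to operate on and falls away. Article 5 is a severability clause and preserves every provision that can still be given independent effect. The provisions still in force are Article 4 and Article 5. Article 3 is among the inoperative provisions, so the answer is no.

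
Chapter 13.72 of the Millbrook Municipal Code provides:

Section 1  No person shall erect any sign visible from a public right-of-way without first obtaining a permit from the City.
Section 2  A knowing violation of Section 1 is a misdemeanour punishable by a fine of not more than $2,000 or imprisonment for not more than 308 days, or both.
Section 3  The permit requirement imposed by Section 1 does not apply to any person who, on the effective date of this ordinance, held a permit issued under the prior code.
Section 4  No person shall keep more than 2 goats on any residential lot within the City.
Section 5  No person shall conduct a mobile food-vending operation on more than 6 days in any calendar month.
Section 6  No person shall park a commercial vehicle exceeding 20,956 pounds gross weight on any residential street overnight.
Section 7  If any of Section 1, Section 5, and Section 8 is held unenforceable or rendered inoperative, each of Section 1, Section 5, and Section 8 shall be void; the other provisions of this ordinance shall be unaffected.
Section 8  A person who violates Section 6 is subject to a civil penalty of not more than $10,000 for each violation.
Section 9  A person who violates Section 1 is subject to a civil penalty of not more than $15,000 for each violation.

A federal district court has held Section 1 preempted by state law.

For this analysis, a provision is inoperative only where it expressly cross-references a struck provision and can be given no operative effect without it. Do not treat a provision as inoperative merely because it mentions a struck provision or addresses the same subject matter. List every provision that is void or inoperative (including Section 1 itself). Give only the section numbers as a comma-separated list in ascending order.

Section 1 is struck. The only function of Section 2 is the criminal penalty for violating Section 1, so it cannot stand once Section 1 is removed. The only function of Section 3 is the grandfather exemption from Section 1, so it cannot stand once Section 1 is removed. The only function of Section 9 is the civil penalty for violating Section 1, so it cannot stand once Section 1 is removed. Section 7 declares Section 1, Section 5, and Section 8 mutually dependent; since one of them has fallen, all of them are of no effect. That brings down Section 5 and Section 8 as well. The remainder continues in force under Section 7. Section 4, Section 6, and Section 7 remain in effect.

1, 2, 3, 5, 8, 9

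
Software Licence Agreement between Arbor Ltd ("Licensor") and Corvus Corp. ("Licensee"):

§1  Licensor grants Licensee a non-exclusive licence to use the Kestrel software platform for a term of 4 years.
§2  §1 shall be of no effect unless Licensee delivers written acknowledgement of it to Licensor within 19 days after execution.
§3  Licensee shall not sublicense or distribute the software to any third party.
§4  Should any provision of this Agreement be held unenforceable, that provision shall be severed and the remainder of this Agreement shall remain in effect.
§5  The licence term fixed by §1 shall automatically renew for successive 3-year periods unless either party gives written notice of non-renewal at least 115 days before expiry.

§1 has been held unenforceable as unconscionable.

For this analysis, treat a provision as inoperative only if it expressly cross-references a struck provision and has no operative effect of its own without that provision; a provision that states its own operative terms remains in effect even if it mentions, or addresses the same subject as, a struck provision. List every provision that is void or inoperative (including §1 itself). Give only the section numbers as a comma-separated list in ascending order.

1, 2, 5

§1 is struck. The only function of §2 is the acknowledgement condition for §1, so it cannot stand once §1 is removed. §5 operates only by reference to §1, so it falls with §1. Under the severability clause in §4, the remaining provisions continue in force. That leaves §3 and §4 in effect.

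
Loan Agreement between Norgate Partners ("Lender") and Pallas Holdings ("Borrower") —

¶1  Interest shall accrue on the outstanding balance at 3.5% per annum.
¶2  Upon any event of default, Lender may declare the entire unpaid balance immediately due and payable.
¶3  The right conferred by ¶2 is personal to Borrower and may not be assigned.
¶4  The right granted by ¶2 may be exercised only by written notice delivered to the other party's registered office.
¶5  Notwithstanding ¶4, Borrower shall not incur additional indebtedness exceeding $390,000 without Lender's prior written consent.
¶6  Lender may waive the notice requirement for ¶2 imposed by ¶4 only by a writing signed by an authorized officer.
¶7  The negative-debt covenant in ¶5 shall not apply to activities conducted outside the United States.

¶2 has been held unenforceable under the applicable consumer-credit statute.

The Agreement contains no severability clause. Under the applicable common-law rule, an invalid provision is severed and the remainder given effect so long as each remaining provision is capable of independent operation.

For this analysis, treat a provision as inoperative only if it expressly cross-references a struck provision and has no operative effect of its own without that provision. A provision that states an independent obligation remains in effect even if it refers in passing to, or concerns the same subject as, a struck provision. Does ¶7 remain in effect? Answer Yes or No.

¶2 is struck. ¶3 merely fixes the non-assignment of ¶2; with ¶2 gone it has nothing to operate on and falls away. ¶4 has no operative effect of its own apart from ¶2 and is therefore inoperative. ¶6 merely fixes the waiver condition for ¶4; with ¶4 gone it has nothing to operate on and falls away. ¶5 mentions ¶4 but its own obligation stands independently of ¶4, so ¶5 is not affected. Under the stated default rule, only provisions that cannot operate independently fall away; the rest are enforced. The provisions still in force are ¶1, ¶5, and ¶7. ¶7 is among the surviving provisions, so the answer is yes.

Yes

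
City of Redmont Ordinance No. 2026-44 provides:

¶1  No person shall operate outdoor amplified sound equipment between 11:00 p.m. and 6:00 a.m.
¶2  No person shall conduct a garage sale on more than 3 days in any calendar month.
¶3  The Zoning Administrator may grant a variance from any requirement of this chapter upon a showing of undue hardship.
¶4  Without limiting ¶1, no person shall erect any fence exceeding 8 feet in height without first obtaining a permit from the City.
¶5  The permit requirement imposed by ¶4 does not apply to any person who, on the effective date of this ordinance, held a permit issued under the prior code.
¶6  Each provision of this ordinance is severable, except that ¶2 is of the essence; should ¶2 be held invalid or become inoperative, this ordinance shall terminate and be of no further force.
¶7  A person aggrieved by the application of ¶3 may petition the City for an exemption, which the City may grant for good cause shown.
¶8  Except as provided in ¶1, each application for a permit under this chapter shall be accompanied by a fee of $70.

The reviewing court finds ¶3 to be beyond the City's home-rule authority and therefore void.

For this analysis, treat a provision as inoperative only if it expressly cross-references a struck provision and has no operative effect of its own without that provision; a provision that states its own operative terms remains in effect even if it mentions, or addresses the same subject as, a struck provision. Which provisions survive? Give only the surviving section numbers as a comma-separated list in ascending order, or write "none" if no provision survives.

1, 2, 4, 5, 6, 8

¶3 is struck. ¶7 has no operative effect of its own apart from ¶3 and is therefore inoperative. ¶6 makes ¶2 an essential term, but ¶2 is unaffected, so the severability proviso in ¶6 preserves the remaining provisions. The provisions still in force are ¶1, ¶2, ¶4, ¶5, ¶6, and ¶8.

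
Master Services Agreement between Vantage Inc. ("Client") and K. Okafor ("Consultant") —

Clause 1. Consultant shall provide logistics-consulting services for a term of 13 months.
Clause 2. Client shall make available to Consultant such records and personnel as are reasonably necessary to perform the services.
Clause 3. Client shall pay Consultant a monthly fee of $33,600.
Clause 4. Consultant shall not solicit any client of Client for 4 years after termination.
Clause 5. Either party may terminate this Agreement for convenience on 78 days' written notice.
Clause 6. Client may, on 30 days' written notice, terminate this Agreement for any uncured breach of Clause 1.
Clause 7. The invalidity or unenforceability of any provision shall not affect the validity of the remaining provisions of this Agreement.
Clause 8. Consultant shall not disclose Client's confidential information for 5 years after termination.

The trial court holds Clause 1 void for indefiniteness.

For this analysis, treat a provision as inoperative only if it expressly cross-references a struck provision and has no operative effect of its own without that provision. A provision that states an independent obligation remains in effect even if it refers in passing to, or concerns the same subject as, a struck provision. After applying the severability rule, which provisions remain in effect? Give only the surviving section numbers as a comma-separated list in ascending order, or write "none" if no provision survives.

Clause 1 is struck. Clause 6 operates only by reference to Clause 1, so it falls with Clause 1. Under the severability clause in Clause 7, the remaining provisions continue in force. That leaves Clause 2, Clause 3, Clause 4, Clause 5, Clause 7, and Clause 8 in effect.

2, 3, 4, 5, 7, 8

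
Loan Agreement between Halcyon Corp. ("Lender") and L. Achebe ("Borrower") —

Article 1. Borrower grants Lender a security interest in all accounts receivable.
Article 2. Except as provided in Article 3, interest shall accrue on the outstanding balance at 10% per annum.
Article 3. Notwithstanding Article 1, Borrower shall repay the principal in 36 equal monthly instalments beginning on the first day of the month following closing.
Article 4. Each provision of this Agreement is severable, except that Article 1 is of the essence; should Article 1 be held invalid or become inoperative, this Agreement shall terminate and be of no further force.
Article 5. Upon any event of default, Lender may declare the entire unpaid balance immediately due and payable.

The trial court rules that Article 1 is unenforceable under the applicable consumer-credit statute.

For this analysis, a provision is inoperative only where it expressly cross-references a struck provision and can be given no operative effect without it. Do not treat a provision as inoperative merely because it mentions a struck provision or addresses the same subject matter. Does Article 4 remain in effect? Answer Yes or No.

Article 1 is struck. Nothing else in the Agreement is defined by reference to Article 1. Article 4 makes Article 1 an essential term, and Article 1 is the provision held invalid; under Article 4, the entire Agreement is therefore void. No provision of the Agreement survives. Article 4 is among the inoperative provisions, so the answer is no.

No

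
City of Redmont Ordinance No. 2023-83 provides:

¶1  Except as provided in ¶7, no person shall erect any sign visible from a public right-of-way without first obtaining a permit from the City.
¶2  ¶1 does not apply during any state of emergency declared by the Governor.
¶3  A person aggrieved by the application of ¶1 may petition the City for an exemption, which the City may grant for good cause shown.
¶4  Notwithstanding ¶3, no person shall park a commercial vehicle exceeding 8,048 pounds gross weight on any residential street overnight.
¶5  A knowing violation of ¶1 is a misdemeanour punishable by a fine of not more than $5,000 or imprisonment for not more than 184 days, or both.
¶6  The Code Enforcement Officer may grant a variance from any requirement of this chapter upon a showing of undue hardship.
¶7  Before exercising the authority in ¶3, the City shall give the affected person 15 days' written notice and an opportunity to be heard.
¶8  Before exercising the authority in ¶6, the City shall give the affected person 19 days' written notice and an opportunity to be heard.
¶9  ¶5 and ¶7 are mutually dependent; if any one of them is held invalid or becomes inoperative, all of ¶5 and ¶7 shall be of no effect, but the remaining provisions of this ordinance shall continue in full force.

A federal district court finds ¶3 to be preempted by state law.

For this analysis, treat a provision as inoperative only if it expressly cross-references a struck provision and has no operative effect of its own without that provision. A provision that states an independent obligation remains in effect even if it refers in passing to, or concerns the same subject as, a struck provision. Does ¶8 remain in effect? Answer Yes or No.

¶3 is struck. ¶7 has no operative effect of its own apart from ¶3 and is therefore inoperative. ¶1 mentions ¶7 but its own obligation stands independently of ¶7, so ¶1 is not affected. ¶4 mentions ¶3 but its own obligation stands independently of ¶3, so ¶4 is not affected. ¶9 declares ¶5 and ¶7 mutually dependent; since one of them has fallen, all of them are of no effect. That brings down ¶5 as well. The remainder continues in force under ¶9. That leaves ¶1, ¶2, ¶4, ¶6, ¶8, and ¶9 in effect. ¶8 is among the surviving provisions, so the answer is yes.

Yes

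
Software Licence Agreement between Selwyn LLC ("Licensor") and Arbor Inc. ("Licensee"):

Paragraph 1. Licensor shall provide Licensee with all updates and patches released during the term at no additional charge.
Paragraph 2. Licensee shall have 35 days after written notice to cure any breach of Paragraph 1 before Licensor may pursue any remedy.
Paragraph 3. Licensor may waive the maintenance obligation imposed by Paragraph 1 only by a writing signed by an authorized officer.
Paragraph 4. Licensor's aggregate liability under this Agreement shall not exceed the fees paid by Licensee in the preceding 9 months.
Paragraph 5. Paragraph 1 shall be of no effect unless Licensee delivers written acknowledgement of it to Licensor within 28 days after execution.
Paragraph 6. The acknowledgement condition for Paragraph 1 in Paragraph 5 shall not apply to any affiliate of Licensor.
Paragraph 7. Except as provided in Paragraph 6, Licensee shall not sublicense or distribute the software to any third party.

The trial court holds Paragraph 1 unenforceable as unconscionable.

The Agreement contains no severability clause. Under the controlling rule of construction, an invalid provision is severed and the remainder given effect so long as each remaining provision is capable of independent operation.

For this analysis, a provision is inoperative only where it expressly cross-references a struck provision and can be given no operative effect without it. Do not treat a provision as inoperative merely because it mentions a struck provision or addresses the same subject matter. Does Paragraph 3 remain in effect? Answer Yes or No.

Paragraph 1 is struck. Paragraph 2 operates only by reference to Paragraph 1, so it falls with Paragraph 1. Paragraph 3 merely fixes the waiver condition for Paragraph 1; with Paragraph 1 gone it has nothing to operate on and falls away. The only function of Paragraph 5 is the acknowledgement condition for Paragraph 1, so it cannot stand once Paragraph 1 is removed. Paragraph 6 does nothing except set the carve-out from the acknowledgement condition for Paragraph 1 by reference to Paragraph 5; with Paragraph 5 gone it has no independent effect and is inoperative. Although Paragraph 7 refers to Paragraph 6, its operative terms do not depend on Paragraph 6, so it remains in effect. With no severability clause, the stated default rule severs what cannot stand and enforces each remaining provision that can operate on its own. The provisions still in force are Paragraph 4 and Paragraph 7. Paragraph 3 is among the inoperative provisions, so the answer is no.

No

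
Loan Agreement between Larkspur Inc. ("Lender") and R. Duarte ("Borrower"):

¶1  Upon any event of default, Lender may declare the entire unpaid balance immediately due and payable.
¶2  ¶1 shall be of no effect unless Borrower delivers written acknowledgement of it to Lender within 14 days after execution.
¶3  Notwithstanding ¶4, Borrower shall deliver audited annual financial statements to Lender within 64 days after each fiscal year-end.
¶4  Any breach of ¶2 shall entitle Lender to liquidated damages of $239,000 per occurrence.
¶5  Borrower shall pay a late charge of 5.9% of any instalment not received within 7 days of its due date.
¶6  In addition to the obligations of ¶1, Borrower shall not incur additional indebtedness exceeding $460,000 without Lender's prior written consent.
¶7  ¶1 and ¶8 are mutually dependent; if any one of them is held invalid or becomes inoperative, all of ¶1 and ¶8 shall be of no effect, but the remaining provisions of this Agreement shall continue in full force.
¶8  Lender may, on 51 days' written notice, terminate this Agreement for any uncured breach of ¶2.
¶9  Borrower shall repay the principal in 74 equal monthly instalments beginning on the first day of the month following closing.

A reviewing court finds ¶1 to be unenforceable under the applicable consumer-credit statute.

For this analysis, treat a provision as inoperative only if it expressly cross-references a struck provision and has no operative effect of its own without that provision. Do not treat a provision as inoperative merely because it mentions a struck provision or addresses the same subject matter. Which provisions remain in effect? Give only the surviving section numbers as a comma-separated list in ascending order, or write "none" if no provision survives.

¶1 is struck. ¶2 has no operative effect of its own apart from ¶1 and is therefore inoperative. ¶4 does nothing except set the liquidated-damages amount by reference to ¶2; with ¶2 gone it has no independent effect and is inoperative. ¶8 merely fixes the termination right for breach of ¶2; with ¶2 gone it has nothing to operate on and falls away. ¶6 mentions ¶1 but its own obligation stands independently of ¶1, so ¶6 is not affected. Although ¶3 refers to ¶4, its operative terms do not depend on ¶4, so it remains in effect. ¶7 declares ¶1 and ¶8 mutually dependent; since one of them has fallen, all of them are of no effect. The remainder continues in force under ¶7. ¶3, ¶5, ¶6, ¶7, and ¶9 remain in effect.

3, 5, 6, 7, 9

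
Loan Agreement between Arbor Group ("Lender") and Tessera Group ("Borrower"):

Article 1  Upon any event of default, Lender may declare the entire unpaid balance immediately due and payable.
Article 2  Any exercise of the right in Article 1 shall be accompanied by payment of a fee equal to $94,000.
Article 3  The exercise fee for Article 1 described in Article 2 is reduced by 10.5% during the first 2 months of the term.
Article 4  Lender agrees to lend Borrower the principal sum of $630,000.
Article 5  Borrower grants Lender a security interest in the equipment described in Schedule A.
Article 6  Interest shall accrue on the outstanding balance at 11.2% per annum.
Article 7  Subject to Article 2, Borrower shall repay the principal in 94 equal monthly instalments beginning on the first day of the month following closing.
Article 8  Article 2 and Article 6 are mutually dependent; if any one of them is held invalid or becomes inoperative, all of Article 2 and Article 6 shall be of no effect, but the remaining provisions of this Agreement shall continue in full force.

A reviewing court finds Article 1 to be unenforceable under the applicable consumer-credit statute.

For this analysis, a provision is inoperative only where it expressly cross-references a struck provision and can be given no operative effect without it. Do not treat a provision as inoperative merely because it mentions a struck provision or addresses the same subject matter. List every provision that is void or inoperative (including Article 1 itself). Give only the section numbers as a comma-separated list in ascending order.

Article 1 is struck. Article 2 has no operative effect of its own apart from Article 1 and is therefore inoperative. Article 3 has no operative effect of its own apart from Article 2 and is therefore inoperative. Article 7 mentions Article 2 but its own obligation stands independently of Article 2, so Article 7 is not affected. Article 8 declares Article 2 and Article 6 mutually dependent; since one of them has fallen, all of them are of no effect. That brings down Article 6 as well. The remainder continues in force under Article 8. Article 4, Article 5, Article 7, and Article 8 remain in effect.

1, 2, 3, 6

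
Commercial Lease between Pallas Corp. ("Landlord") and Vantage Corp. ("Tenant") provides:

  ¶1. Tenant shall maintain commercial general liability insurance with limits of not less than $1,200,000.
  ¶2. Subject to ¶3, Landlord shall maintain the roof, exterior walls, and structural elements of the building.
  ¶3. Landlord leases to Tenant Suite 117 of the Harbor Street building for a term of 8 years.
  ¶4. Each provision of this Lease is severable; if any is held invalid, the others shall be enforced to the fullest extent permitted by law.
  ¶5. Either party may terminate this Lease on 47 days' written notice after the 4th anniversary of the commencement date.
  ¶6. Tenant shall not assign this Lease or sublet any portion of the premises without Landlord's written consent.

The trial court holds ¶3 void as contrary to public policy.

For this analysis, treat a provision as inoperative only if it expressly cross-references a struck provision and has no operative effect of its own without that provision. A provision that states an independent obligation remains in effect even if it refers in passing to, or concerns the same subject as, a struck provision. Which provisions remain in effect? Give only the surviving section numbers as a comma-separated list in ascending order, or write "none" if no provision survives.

¶3 is struck. ¶2 mentions ¶3 but its own obligation stands independently of ¶3, so ¶2 is not affected. No other provision's operative terms depend on ¶3. ¶4 is a severability clause and preserves every provision that can still be given independent effect. ¶1, ¶2, ¶4, ¶5, and ¶6 remain in effect.

1, 2, 4, 5, 6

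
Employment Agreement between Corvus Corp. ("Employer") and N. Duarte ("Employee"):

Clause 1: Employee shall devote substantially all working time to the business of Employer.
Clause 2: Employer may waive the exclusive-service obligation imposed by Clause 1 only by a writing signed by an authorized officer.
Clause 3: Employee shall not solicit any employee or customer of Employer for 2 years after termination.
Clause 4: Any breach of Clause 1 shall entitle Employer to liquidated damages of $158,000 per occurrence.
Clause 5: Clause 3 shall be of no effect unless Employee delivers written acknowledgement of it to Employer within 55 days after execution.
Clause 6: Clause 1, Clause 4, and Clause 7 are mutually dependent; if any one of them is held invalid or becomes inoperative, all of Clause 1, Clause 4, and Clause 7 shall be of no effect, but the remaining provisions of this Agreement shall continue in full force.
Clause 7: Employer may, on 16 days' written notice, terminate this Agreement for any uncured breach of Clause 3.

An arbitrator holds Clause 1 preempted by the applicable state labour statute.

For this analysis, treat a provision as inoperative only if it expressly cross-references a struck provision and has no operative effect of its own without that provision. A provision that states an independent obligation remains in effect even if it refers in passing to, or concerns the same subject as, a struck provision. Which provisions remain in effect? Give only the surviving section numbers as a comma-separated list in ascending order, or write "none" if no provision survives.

Clause 1 is struck. Clause 2 operates only by reference to Clause 1, so it falls with Clause 1. Clause 4 operates only by reference to Clause 1, so it falls with Clause 1. Clause 6 declares Clause 1, Clause 4, and Clause 7 mutually dependent; since one of them has fallen, all of them are of no effect. That brings down Clause 7 as well. The remainder continues in force under Clause 6. Clause 3, Clause 5, and Clause 6 remain in effect.

3, 5, 6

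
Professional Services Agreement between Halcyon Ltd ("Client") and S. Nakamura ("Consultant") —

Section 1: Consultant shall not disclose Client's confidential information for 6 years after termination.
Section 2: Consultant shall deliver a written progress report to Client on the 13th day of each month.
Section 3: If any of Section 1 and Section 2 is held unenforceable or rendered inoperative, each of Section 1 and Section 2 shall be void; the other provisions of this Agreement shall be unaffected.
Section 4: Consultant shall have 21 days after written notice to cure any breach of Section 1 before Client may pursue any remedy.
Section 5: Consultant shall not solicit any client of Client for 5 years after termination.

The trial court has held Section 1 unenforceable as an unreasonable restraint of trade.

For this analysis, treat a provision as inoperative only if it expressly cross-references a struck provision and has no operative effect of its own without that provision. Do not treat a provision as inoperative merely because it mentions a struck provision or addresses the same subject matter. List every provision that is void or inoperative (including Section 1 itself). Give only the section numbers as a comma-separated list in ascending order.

Section 1 is struck. Section 4 merely fixes the cure period for breach of Section 1; with Section 1 gone it has nothing to operate on and falls away. Section 3 declares Section 1 and Section 2 mutually dependent; since one of them has fallen, all of them are of no effect. That brings down Section 2 as well. The remainder continues in force under Section 3. The provisions still in force are Section 3 and Section 5.

1, 2, 4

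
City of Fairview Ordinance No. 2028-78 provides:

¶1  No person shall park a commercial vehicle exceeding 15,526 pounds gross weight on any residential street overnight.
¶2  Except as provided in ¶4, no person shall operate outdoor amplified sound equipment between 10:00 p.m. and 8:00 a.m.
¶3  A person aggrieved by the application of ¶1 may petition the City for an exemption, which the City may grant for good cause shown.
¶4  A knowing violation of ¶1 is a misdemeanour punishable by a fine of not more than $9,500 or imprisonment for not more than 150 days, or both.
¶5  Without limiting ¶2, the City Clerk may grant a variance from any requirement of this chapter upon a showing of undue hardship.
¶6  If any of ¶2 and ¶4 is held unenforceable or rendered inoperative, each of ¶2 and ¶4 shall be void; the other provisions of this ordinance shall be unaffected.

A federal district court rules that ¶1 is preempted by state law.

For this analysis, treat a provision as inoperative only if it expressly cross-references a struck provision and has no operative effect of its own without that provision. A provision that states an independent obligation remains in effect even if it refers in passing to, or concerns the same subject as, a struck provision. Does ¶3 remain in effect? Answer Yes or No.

¶1 is struck. ¶3 has no operative effect of its own apart from ¶1 and is therefore inoperative. The only function of ¶4 is the criminal penalty for violating ¶1, so it cannot stand once ¶1 is removed. Although ¶5 refers to ¶2, its operative terms do not depend on ¶2, so it remains in effect. ¶6 declares ¶2 and ¶4 mutually dependent; since one of them has fallen, all of them are of no effect. That brings down ¶2 as well. The remainder continues in force under ¶6. ¶5 and ¶6 remain in effect. ¶3 is among the inoperative provisions, so the answer is no.

No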